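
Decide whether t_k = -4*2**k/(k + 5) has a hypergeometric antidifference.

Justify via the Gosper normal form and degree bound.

Step 1: r(k) = 2*(k + 5)/(k + 6).
Take A(k)=2*k + 10, B(k)=k + 6, C(k)=1.
Need (2*k + 10)·f(k+1) − (k + 5)·f(k) = 1.
Bound: deg f ≤ -1.
Negative degree bound (-1): no f exists, t_k not Gosper-summable.

No — t_k has no hypergeometric antidifference.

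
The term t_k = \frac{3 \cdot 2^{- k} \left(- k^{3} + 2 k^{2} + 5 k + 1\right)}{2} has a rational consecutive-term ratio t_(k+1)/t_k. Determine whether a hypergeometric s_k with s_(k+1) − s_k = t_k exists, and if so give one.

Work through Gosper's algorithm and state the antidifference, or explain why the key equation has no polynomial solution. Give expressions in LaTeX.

Ratio r(k) = (k**3 + k**2 - 6*k - 7)/(2*(k**3 - 2*k**2 - 5*k - 1)).
Normal form (A,B,C) = (1/2, 1, k**3 - 2*k**2 - 5*k - 1).
Need (1/2)·f(k+1) − (1)·f(k) = k**3 - 2*k**2 - 5*k - 1.
From deg A=0, deg B=0, deg C=3: d=3.
Coefficient equations give f(k) = -2*(k**3 + k**2 + 1).
Get s_k = R·t_k = 3*(k**3 + k**2 + 1)/2**k with R(k) = B(k−1)f(k)/C(k) = -2*(k**3 + k**2 + 1)/(k**3 - 2*k**2 - 5*k - 1).
Check: Δs_k = 3*(-k**3 + 2*k**2 + 5*k + 1)/(2*2**k). ✓

s_k = 3 \cdot 2^{- k} \left(k^{3} + k^{2} + 1\right)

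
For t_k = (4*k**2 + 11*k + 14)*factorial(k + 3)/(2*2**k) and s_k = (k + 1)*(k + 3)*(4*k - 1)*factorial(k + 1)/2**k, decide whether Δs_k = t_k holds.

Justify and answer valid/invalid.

Invalid: residual -(4*k**3 + 19*k**2 + 28*k + 30)*factorial(k + 1)/(2*2**k) ≠ 0.

s_(k+1) = (k + 2)*(k + 4)*(4*k + 3)*factorial(k + 2)/(2*2**k)
s_(k+1) − s_k = (4*k**4 + 27*k**3 + 74*k**2 + 108*k + 54)*factorial(k + 1)/(2*2**k)
(s_(k+1) − s_k) − t_k = -(4*k**3 + 19*k**2 + 28*k + 30)*factorial(k + 1)/(2*2**k)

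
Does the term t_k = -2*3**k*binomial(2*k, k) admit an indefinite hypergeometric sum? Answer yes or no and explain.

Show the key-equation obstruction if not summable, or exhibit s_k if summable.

The ratio is 6*(2*k + 1)/(k + 1).
A = 12*k + 6, B = k + 1, C = 1.
Key eq: (12*k + 6)·f(k+1) = (k)·f(k) + (1).
deg f ≤ -1 (via 1,1,0).
Bound -1 < 0, so the key equation has no polynomial solution.

No; the degree bound rules out any f.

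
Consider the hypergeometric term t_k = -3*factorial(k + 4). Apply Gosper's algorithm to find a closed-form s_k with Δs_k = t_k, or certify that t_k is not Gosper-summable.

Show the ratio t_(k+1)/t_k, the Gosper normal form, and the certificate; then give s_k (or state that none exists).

not Gosper-summable; s_k does not exist

Step 1: r(k) = k + 5.
So A=k + 5 and B=1, with C=1.
Key eq: (k + 5)·f(k+1) = (1)·f(k) + (1).
d = -1 from the (1,0,0) case.
d = -1 < 0 ⇒ no nonzero polynomial f; not summable.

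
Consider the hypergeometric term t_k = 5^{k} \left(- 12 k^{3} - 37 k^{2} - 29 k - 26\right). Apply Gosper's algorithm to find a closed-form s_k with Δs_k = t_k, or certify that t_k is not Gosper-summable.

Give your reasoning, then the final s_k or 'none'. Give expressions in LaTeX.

The ratio is 5*(12*k**3 + 73*k**2 + 139*k + 104)/(12*k**3 + 37*k**2 + 29*k + 26).
A = 5, B = 1, C = k**3 + 37*k**2/12 + 29*k/12 + 13/6.
f must satisfy (5)·f(k+1) − (1)·f(k) = k**3 + 37*k**2/12 + 29*k/12 + 13/6.
d = 3 from the (0,0,3) case.
Solving with deg f ≤ 3: f(k) = (3*k**3 - 2*k**2 + k + 4)/12.
Get s_k = R·t_k = 5**k*(-3*k**3 + 2*k**2 - k - 4) with R(k) = B(k−1)f(k)/C(k) = (3*k**3 - 2*k**2 + k + 4)/(12*k**3 + 37*k**2 + 29*k + 26).
Verify: 5**k*(-12*k**3 - 37*k**2 - 29*k - 26) matches t_k.

s_k = 5^{k} \left(- 3 k^{3} + 2 k^{2} - k - 4\right)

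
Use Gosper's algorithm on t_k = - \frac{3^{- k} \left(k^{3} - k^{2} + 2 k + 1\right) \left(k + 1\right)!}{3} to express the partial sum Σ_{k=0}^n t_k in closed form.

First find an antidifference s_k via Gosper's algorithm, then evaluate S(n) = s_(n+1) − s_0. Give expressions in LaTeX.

t_(k+1)/t_k = (k + 2)*(2*k + (k + 1)**3 - (k + 1)**2 + 3)/(3*(k**3 - k**2 + 2*k + 1)).
So A=k/3 + 2/3 and B=1, with C=k**3 - k**2 + 2*k + 1.
Set up (k/3 + 2/3)·f(k+1) − (1)·f(k) − (k**3 - k**2 + 2*k + 1) = 0.
Degrees (1,0,3) ⇒ d ≤ 2.
Solve for f: f(k) = 3*(k - 3)*(k + 1) (degree 2 ≤ 2).
So s_k = (B(k−1)f/C)·t_k = (3*(k - 3)*(k + 1)/(k**3 - k**2 + 2*k + 1))·t_k = -(k - 3)*(k + 1)*factorial(k + 1)/3**k.
Verify: -(k**3 - k**2 + 2*k + 1)*factorial(k + 1)/(3*3**k) matches t_k.
Telescope: S(n) = s_(n+1) − s_(0) = -3**(-n - 1)*(n - 2)*(n + 2)*factorial(n + 2) − (3) = -3 - n**2*factorial(n + 2)/(3*3**n) + 4*factorial(n + 2)/(3*3**n).

S(n) = -3 - \frac{3^{- n} n^{2} \left(n + 2\right)!}{3} + \frac{4 \cdot 3^{- n} \left(n + 2\right)!}{3}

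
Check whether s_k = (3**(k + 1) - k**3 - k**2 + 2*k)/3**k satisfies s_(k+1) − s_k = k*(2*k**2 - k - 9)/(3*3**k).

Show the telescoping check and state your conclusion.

valid; difference matches t_k

s_(k+1) = (9*3**k - k**3 - 4*k**2 - 3*k)/(3*3**k)
s_(k+1) − s_k = k*(2*k**2 - k - 9)/(3*3**k)
(s_(k+1) − s_k) − t_k = 0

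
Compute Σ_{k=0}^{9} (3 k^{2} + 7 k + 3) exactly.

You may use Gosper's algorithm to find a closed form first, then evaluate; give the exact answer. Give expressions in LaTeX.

The ratio is (3*k**2 + 13*k + 13)/(3*k**2 + 7*k + 3).
Take A(k)=1, B(k)=1, C(k)=k**2 + 7*k/3 + 1.
Need (1)·f(k+1) − (1)·f(k) = k**2 + 7*k/3 + 1.
deg f ≤ 3 (via 0,0,2).
A polynomial solution: f(k) = k**2*(k + 2)/3.
Get s_k = R·t_k = k**2*(k + 2) with R(k) = B(k−1)f(k)/C(k) = k**2*(k + 2)/(3*k**2 + 7*k + 3).
Verify: 3*k**2 + 7*k + 3 matches t_k.
Sum = s_(10) − s_(0); s_(10) = 1200, s_(0) = 0 ⇒ 1200.

Σ = 1200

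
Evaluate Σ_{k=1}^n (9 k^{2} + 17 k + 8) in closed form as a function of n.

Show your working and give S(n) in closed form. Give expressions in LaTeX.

S(n) = n \left(3 n^{2} + 13 n + 18\right)

The ratio is (9*k**2 + 35*k + 34)/(9*k**2 + 17*k + 8).
Gosper form: A/B · C(k+1)/C(k) with A=1, B=1, C=k**2 + 17*k/9 + 8/9.
Need (1)·f(k+1) − (1)·f(k) = k**2 + 17*k/9 + 8/9.
Bound: deg f ≤ 3.
Solve for f: f(k) = k*(k + 1)*(3*k + 1)/9 (degree 3 ≤ 3).
Then R = B(k−1)f/C = k*(3*k + 1)/(9*k + 8), so s_k = R(k)·t_k = k*(3*k**2 + 4*k + 1).
Check: Δs_k = 9*k**2 + 17*k + 8. ✓
Σ_(k=1)^n t_k = s_(n+1) − s_(1) = (3*n**3 + 13*n**2 + 18*n + 8) − (8), i.e. n*(3*n**2 + 13*n + 18).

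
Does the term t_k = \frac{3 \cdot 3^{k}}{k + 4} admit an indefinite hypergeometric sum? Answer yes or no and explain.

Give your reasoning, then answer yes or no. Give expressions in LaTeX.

Step 1: r(k) = 3*(k + 4)/(k + 5).
Normal form (A,B,C) = (3*k + 12, k + 5, 1).
Set up (3*k + 12)·f(k+1) − (k + 4)·f(k) − (1) = 0.
Bound: deg f ≤ -1.
Negative degree bound (-1): no f exists, t_k not Gosper-summable.

No; the degree bound rules out any f.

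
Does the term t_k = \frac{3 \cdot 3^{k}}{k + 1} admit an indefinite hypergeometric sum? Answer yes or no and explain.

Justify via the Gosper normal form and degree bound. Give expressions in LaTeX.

No — t_k has no hypergeometric antidifference.

Compute t_(k+1)/t_k: get 3*(k + 1)/(k + 2).
Take A(k)=3*k + 3, B(k)=k + 2, C(k)=1.
f must satisfy (3*k + 3)·f(k+1) − (k + 1)·f(k) = 1.
d = -1 from the (1,1,0) case.
d = -1 < 0 ⇒ no nonzero polynomial f; not summable.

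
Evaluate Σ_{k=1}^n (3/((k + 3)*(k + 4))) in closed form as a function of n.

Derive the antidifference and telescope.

S(n) = 3*n/(4*(n + 4))

Ratio r(k) = (k + 3)/(k + 5).
A = k + 3, B = k + 5, C = 1.
f must satisfy (k + 3)·f(k+1) − (k + 4)·f(k) = 1.
d = 1 from the (1,1,0) case.
A polynomial solution: f(k) = k/3.
R(k) = B(k−1)·f(k)/C(k) = k*(k + 4)/3; s_k = R·t_k = k/(k + 3).
s_(k+1) − s_k = 3/(k**2 + 7*k + 12) = t_k.
Telescope: S(n) = s_(n+1) − s_(1) = (n + 1)/(n + 4) − (1/4) = 3*n/(4*(n + 4)).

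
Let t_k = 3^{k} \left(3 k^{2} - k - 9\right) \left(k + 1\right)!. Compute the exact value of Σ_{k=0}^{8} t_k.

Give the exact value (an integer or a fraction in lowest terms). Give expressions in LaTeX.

The ratio is 3*(k + 2)*(k - 3*(k + 1)**2 + 10)/(-3*k**2 + k + 9).
A = 3*k + 6, B = 1, C = k**2 - k/3 - 3.
f must satisfy (3*k + 6)·f(k+1) − (1)·f(k) = k**2 - k/3 - 3.
From deg A=1, deg B=0, deg C=2: d=1.
Solving with deg f ≤ 1: f(k) = (k - 3)/3.
R(k) = B(k−1)·f(k)/C(k) = (k - 3)/(3*k**2 - k - 9); s_k = R·t_k = 3**k*(k - 3)*factorial(k + 1).
Δs = 3**k*(3*k**2 - k - 9)*factorial(k + 1), as required.
Sum = s_(9) − s_(0); s_(9) = 428554022400, s_(0) = -3 ⇒ 428554022403.

Σ = 428554022403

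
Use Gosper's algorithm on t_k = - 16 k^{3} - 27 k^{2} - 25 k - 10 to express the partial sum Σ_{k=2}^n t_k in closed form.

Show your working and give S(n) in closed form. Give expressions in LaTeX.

The ratio is (16*k**3 + 75*k**2 + 127*k + 78)/(16*k**3 + 27*k**2 + 25*k + 10).
Take A(k)=1, B(k)=1, C(k)=k**3 + 27*k**2/16 + 25*k/16 + 5/8.
Solve (1)·f(k+1) − (1)·f(k) = k**3 + 27*k**2/16 + 25*k/16 + 5/8.
Bound: deg f ≤ 4.
Match coefficients ⇒ f(k) = k*(4*k**3 + k**2 + 3*k + 2)/16.
Certificate R = B(k−1)f/C = k*(4*k**3 + k**2 + 3*k + 2)/(16*k**3 + 27*k**2 + 25*k + 10) gives s_k = k*(-4*k**3 - k**2 - 3*k - 2).
Δs = -16*k**3 - 27*k**2 - 25*k - 10, as required.
Evaluate: s_(n+1) = -4*n**4 - 17*n**3 - 30*n**2 - 27*n - 10; subtract s_(2) = -88 ⇒ S(n) = -4*n**4 - 17*n**3 - 30*n**2 - 27*n + 78.

S(n) = - 4 n^{4} - 17 n^{3} - 30 n^{2} - 27 n + 78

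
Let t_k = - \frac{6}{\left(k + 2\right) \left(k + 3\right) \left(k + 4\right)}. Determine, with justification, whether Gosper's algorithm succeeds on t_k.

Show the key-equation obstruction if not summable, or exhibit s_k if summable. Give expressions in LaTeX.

r(k) = (k + 2)/(k + 5) after simplifying.
Factor: A=k + 2; B=k + 5; C=1.
Key eq: (k + 2)·f(k+1) = (k + 4)·f(k) + (1).
From deg A=1, deg B=1, deg C=0: d=2.
Match coefficients ⇒ f(k) = k*(k + 5)/12.
So s_k = (B(k−1)f/C)·t_k = (k*(k + 4)*(k + 5)/12)·t_k = k*(-k - 5)/(2*(k + 2)*(k + 3)).
s_(k+1) − s_k = -6/(k**3 + 9*k**2 + 26*k + 24) = t_k.

Yes. s_k = \frac{k \left(- k - 5\right)}{2 \left(k + 2\right) \left(k + 3\right)}.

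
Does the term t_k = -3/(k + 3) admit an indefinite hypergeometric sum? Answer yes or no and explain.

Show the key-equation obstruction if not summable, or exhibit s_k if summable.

r(k) = (k + 3)/(k + 4) after simplifying.
Factor: A=k + 3; B=k + 4; C=1.
f must satisfy (k + 3)·f(k+1) − (k + 3)·f(k) = 1.
d = 0 from the (1,1,0) case.
Generic f = c0 gives residual -1; -1 = 0 cannot hold, so t_k is not Gosper-summable.

No — the linear system for f has no solution.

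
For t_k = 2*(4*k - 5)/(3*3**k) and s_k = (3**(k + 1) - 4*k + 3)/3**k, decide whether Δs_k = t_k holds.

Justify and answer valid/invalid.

Valid: the claim telescopes to t_k.

s_(k+1) = (9*3**k - 4*k - 1)/(3*3**k)
s_(k+1) − s_k = 2*(4*k - 5)/(3*3**k)
(s_(k+1) − s_k) − t_k = 0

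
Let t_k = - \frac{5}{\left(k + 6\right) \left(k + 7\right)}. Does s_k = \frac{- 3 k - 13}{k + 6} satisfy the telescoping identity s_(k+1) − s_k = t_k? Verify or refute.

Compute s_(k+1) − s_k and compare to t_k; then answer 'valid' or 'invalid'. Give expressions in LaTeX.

s_(k+1) = (-3*k - 16)/(k + 7)
s_(k+1) − s_k = -5/(k**2 + 13*k + 42)
(s_(k+1) − s_k) − t_k = 0

valid; difference matches t_k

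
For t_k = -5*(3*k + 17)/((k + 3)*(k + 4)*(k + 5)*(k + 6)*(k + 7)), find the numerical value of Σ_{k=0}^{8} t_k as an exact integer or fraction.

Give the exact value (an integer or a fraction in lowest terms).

Σ = -7/104

Ratio r(k) = (k + 3)*(3*k + 20)/((k + 8)*(3*k + 17)).
A = k + 3, B = k + 8, C = k + 17/3.
f must satisfy (k + 3)·f(k+1) − (k + 7)·f(k) = k + 17/3.
Bound: deg f ≤ 4.
Coefficient equations give f(k) = k*(k + 5)*(k**2 + 13*k + 54)/216.
R(k) = B(k−1)·f(k)/C(k) = k*(k + 5)*(k + 7)*(k**2 + 13*k + 54)/(72*(3*k + 17)); s_k = R·t_k = 5*k*(-k**2 - 13*k - 54)/(72*(k**3 + 13*k**2 + 54*k + 72)).
s_(k+1) − s_k = 5*(-3*k - 17)/(k**5 + 25*k**4 + 245*k**3 + 1175*k**2 + 2754*k + 2520) = t_k.
Σ_(k=0)^(8) t_k = s_(9) − s_(0) = -7/104 − (0) = -7/104.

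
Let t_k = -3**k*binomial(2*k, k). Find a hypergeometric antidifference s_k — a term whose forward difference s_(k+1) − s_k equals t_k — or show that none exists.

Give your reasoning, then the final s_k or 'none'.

Step 1: r(k) = 6*(2*k + 1)/(k + 1).
So A=12*k + 6 and B=k + 1, with C=1.
Set up (12*k + 6)·f(k+1) − (k)·f(k) − (1) = 0.
deg f ≤ -1 (via 1,1,0).
Bound -1 < 0, so the key equation has no polynomial solution.

no hypergeometric antidifference exists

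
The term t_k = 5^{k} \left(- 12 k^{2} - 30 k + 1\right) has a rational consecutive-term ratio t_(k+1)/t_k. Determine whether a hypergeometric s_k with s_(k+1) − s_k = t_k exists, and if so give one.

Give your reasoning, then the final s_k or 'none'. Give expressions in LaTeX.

t_(k+1)/t_k = 5*(12*k**2 + 54*k + 41)/(12*k**2 + 30*k - 1).
So A=5 and B=1, with C=k**2 + 5*k/2 - 1/12.
Key eq: (5)·f(k+1) = (1)·f(k) + (k**2 + 5*k/2 - 1/12).
Degrees (0,0,2) ⇒ d ≤ 2.
Solve for f: f(k) = (3*k**2 - 4)/12 (degree 2 ≤ 2).
So s_k = (B(k−1)f/C)·t_k = ((3*k**2 - 4)/(12*k**2 + 30*k - 1))·t_k = 5**k*(4 - 3*k**2).
Verify: 5**k*(-12*k**2 - 30*k + 1) matches t_k.

s_k = 5^{k} \left(4 - 3 k^{2}\right)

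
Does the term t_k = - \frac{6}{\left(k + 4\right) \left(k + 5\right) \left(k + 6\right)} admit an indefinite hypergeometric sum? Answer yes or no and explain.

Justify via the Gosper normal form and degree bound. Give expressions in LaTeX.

r(k) = (k + 4)/(k + 7) after simplifying.
A = k + 4, B = k + 7, C = 1.
Need (k + 4)·f(k+1) − (k + 6)·f(k) = 1.
From deg A=1, deg B=1, deg C=0: d=2.
Solve for f: f(k) = k*(k + 9)/40 (degree 2 ≤ 2).
Then R = B(k−1)f/C = k*(k + 6)*(k + 9)/40, so s_k = R(k)·t_k = 3*k*(-k - 9)/(20*(k + 4)*(k + 5)).
Δs = -6/(k**3 + 15*k**2 + 74*k + 120), as required.

Yes. s_k = \frac{3 k \left(- k - 9\right)}{20 \left(k + 4\right) \left(k + 5\right)}.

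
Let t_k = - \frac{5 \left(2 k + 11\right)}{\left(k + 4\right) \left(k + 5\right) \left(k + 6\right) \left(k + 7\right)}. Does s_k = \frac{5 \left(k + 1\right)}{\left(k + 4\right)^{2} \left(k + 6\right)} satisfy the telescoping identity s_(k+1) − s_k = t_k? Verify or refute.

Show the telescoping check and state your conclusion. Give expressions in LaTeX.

Invalid: residual \frac{15 \left(3 k^{2} + 31 k + 79\right)}{k^{6} + 31 k^{5} + 397 k^{4} + 2689 k^{3} + 10162 k^{2} + 20320 k + 16800} ≠ 0.

s_(k+1) = 5*(k + 2)/((k + 5)**2*(k + 7))
s_(k+1) − s_k = 5*(-2*k**3 - 20*k**2 - 46*k + 17)/(k**6 + 31*k**5 + 397*k**4 + 2689*k**3 + 10162*k**2 + 20320*k + 16800)
(s_(k+1) − s_k) − t_k = 15*(3*k**2 + 31*k + 79)/(k**6 + 31*k**5 + 397*k**4 + 2689*k**3 + 10162*k**2 + 20320*k + 16800)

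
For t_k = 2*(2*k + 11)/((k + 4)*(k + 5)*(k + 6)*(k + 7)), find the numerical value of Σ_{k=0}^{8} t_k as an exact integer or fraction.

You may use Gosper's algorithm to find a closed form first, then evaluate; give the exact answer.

Σ = 19/260

t_(k+1)/t_k = (k + 4)*(2*k + 13)/((k + 8)*(2*k + 11)).
Factor: A=k + 4; B=k + 8; C=k + 11/2.
Set up (k + 4)·f(k+1) − (k + 7)·f(k) − (k + 11/2) = 0.
Bound: deg f ≤ 3.
Match coefficients ⇒ f(k) = k*(k + 5)*(k + 10)/48.
Then R = B(k−1)f/C = k*(k + 5)*(k + 7)*(k + 10)/(24*(2*k + 11)), so s_k = R(k)·t_k = k*(k + 10)/(12*(k**2 + 10*k + 24)).
Verify: 2*(2*k + 11)/(k**4 + 22*k**3 + 179*k**2 + 638*k + 840) matches t_k.
Evaluate s at k=9 and k=0: 19/260 and 0; difference 19/260.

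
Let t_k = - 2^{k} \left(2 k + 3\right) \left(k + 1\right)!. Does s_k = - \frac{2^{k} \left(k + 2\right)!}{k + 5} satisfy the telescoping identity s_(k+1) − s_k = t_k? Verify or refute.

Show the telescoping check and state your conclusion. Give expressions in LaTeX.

Invalid: residual \frac{3 \cdot 2^{k} \left(2 k^{2} + 13 k + 14\right) \left(k + 1\right)!}{\left(k + 5\right) \left(k + 6\right)} ≠ 0.

s_(k+1) = -2**(k + 1)*factorial(k + 3)/(k + 6)
s_(k+1) − s_k = -2**k*(2*k**2 + 15*k + 24)*factorial(k + 2)/((k + 5)*(k + 6))
(s_(k+1) − s_k) − t_k = 3*2**k*(2*k**2 + 13*k + 14)*factorial(k + 1)/((k + 5)*(k + 6))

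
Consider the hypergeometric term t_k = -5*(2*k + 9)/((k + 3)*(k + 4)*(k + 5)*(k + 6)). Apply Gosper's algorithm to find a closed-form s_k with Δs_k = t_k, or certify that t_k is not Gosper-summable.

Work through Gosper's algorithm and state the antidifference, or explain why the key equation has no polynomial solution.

t_(k+1)/t_k = (k + 3)*(2*k + 11)/((k + 7)*(2*k + 9)).
Normal form (A,B,C) = (k + 3, k + 7, k + 9/2).
Solve (k + 3)·f(k+1) − (k + 6)·f(k) = k + 9/2.
From deg A=1, deg B=1, deg C=1: d=3.
A polynomial solution: f(k) = k*(k + 4)*(k + 8)/30.
Certificate R = B(k−1)f/C = k*(k + 4)*(k + 6)*(k + 8)/(15*(2*k + 9)) gives s_k = k*(-k - 8)/(3*(k**2 + 8*k + 15)).
Δs = 5*(-2*k - 9)/(k**4 + 18*k**3 + 119*k**2 + 342*k + 360), as required.

s_k = k*(-k - 8)/(3*(k**2 + 8*k + 15))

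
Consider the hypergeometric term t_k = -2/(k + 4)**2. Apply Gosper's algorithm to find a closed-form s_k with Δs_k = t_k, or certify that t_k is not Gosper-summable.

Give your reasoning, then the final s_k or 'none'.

Step 1: r(k) = (k + 4)**2/(k + 5)**2.
Factor: A=k**2 + 8*k + 16; B=k**2 + 10*k + 25; C=1.
Need (k**2 + 8*k + 16)·f(k+1) − (k**2 + 8*k + 16)·f(k) = 1.
Degrees (2,2,0) ⇒ d ≤ 0.
Put f(k) = c0: A·f(k+1) − B(k−1)·f(k) − C = -1; need -1 = 0 — inconsistent ⇒ no f, not summable.

none (Gosper's algorithm certifies no s_k)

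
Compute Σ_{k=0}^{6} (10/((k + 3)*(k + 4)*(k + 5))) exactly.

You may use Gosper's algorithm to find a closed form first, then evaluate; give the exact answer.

The ratio is (k + 3)/(k + 6).
Normal form (A,B,C) = (k + 3, k + 6, 1).
Solve (k + 3)·f(k+1) − (k + 5)·f(k) = 1.
deg f ≤ 2 (via 1,1,0).
Coefficient equations give f(k) = k*(k + 7)/24.
Certificate R = B(k−1)f/C = k*(k + 5)*(k + 7)/24 gives s_k = 5*k*(k + 7)/(12*(k + 3)*(k + 4)).
Δs = 10/(k**3 + 12*k**2 + 47*k + 60), as required.
Evaluate s at k=7 and k=0: 49/132 and 0; difference 49/132.

Σ = 49/132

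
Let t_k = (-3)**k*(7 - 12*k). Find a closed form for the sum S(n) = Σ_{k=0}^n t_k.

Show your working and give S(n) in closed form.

Ratio r(k) = 3*(-12*k - 5)/(12*k - 7).
Take A(k)=-3, B(k)=1, C(k)=k - 7/12.
Key eq: (-3)·f(k+1) = (1)·f(k) + (k - 7/12).
From deg A=0, deg B=0, deg C=1: d=1.
Solving with deg f ≤ 1: f(k) = -(3*k - 4)/12.
R(k) = B(k−1)·f(k)/C(k) = -(3*k - 4)/(12*k - 7); s_k = R·t_k = (-3)**k*(3*k - 4).
Verify: (-3)**k*(7 - 12*k) matches t_k.
Telescope: S(n) = s_(n+1) − s_(0) = (-3)**(n + 1)*(3*n - 1) − (-4) = -(-3)**(n + 1) - (-3)**(n + 2)*n + 4.

S(n) = -(-3)**(n + 1) - (-3)**(n + 2)*n + 4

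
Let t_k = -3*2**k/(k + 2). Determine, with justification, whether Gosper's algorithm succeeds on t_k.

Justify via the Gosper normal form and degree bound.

Ratio r(k) = 2*(k + 2)/(k + 3).
Take A(k)=2*k + 4, B(k)=k + 3, C(k)=1.
Set up (2*k + 4)·f(k+1) − (k + 2)·f(k) − (1) = 0.
Bound: deg f ≤ -1.
d = -1 < 0 ⇒ no nonzero polynomial f; not summable.

No. Not Gosper-summable.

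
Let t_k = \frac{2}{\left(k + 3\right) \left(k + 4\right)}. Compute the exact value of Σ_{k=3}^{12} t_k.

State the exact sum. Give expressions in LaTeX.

Compute t_(k+1)/t_k: get (k + 3)/(k + 5).
So A=k + 3 and B=k + 5, with C=1.
Key eq: (k + 3)·f(k+1) = (k + 4)·f(k) + (1).
From deg A=1, deg B=1, deg C=0: d=1.
Solve for f: f(k) = k/3 (degree 1 ≤ 1).
Certificate R = B(k−1)f/C = k*(k + 4)/3 gives s_k = 2*k/(3*(k + 3)).
Check: Δs_k = 2/(k**2 + 7*k + 12). ✓
Sum = s_(13) − s_(3); s_(13) = 13/24, s_(3) = 1/3 ⇒ 5/24.

Σ = 5/24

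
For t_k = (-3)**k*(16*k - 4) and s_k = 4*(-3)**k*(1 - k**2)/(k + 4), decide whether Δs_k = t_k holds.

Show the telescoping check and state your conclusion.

s_(k+1) = 12*(-3)**k*k*(k + 2)/(k + 5)
s_(k+1) − s_k = (-3)**k*(16*k**3 + 92*k**2 + 92*k - 20)/(k**2 + 9*k + 20)
(s_(k+1) − s_k) − t_k = (-3)**(k + 1)*(16*k**2 + 64*k - 20)/(k**2 + 9*k + 20)

Invalid: residual (-3)**(k + 1)*(16*k**2 + 64*k - 20)/(k**2 + 9*k + 20) ≠ 0.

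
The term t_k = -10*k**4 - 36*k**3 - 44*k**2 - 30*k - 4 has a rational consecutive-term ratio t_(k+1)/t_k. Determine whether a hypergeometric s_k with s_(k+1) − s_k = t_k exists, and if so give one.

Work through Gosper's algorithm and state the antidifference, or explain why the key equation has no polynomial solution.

Ratio r(k) = (5*k**4 + 38*k**3 + 106*k**2 + 133*k + 62)/(5*k**4 + 18*k**3 + 22*k**2 + 15*k + 2).
Gosper form: A/B · C(k+1)/C(k) with A=1, B=1, C=k**4 + 18*k**3/5 + 22*k**2/5 + 3*k + 2/5.
Need (1)·f(k+1) − (1)·f(k) = k**4 + 18*k**3/5 + 22*k**2/5 + 3*k + 2/5.
Bound: deg f ≤ 5.
Solving with deg f ≤ 5: f(k) = k*(k**4 + 2*k**3 + k - 2)/5.
R(k) = B(k−1)·f(k)/C(k) = k*(k**4 + 2*k**3 + k - 2)/(5*k**4 + 18*k**3 + 22*k**2 + 15*k + 2); s_k = R·t_k = 2*k*(-k**4 - 2*k**3 - k + 2).
Check: Δs_k = -10*k**4 - 36*k**3 - 44*k**2 - 30*k - 4. ✓

s_k = 2*k*(-k**4 - 2*k**3 - k + 2)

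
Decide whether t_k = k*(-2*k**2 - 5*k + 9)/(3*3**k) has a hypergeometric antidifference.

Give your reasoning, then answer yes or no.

r(k) = (k + 1)*(5*k + 2*(k + 1)**2 - 4)/(3*k*(2*k**2 + 5*k - 9)) after simplifying.
Normal form (A,B,C) = (1/3, 1, k**3 + 5*k**2/2 - 9*k/2).
Need (1/3)·f(k+1) − (1)·f(k) = k**3 + 5*k**2/2 - 9*k/2.
deg f ≤ 3 (via 0,0,3).
A polynomial solution: f(k) = -3*(k**3 + 4*k**2 + k + 3)/2.
Certificate R = B(k−1)f/C = -3*(k**3 + 4*k**2 + k + 3)/(k*(2*k**2 + 5*k - 9)) gives s_k = (k**3 + 4*k**2 + k + 3)/3**k.
Verify: k*(-2*k**2 - 5*k + 9)/(3*3**k) matches t_k.

Yes. s_k = (k**3 + 4*k**2 + k + 3)/3**k.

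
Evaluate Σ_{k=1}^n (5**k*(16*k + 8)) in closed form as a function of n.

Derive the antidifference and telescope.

Ratio r(k) = 5*(2*k + 3)/(2*k + 1).
Gosper form: A/B · C(k+1)/C(k) with A=5, B=1, C=k + 1/2.
Key eq: (5)·f(k+1) = (1)·f(k) + (k + 1/2).
Degrees (0,0,1) ⇒ d ≤ 1.
Coefficient equations give f(k) = (4*k - 3)/16.
R(k) = B(k−1)·f(k)/C(k) = (4*k - 3)/(8*(2*k + 1)); s_k = R·t_k = 5**k*(4*k - 3).
Check: Δs_k = 5**k*(16*k + 8). ✓
Telescope: S(n) = s_(n+1) − s_(1) = 5**(n + 1)*(4*n + 1) − (5) = 20*5**n*n + 5*5**n - 5.

S(n) = 20*5**n*n + 5*5**n - 5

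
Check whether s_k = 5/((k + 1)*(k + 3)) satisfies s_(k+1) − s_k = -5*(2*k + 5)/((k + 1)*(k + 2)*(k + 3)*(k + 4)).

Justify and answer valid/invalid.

valid; difference matches t_k

s_(k+1) = 5/((k + 2)*(k + 4))
s_(k+1) − s_k = 5*(-2*k - 5)/(k**4 + 10*k**3 + 35*k**2 + 50*k + 24)
(s_(k+1) − s_k) − t_k = 0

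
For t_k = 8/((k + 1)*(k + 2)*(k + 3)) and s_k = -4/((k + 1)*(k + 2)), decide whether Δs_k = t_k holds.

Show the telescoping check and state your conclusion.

s_(k+1) = -4/((k + 2)*(k + 3))
s_(k+1) − s_k = 8/(k**3 + 6*k**2 + 11*k + 6)
(s_(k+1) − s_k) − t_k = 0

Valid: the claim telescopes to t_k.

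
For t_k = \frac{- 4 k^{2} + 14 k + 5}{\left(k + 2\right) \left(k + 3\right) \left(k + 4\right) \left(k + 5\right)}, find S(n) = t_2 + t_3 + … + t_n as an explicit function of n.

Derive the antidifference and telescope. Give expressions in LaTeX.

S(n) = \frac{- 5 n^{3} + 36 n^{2} + 29 n - 60}{24 \left(n^{3} + 12 n^{2} + 47 n + 60\right)}

t_(k+1)/t_k = (k + 2)*(14*k - 4*(k + 1)**2 + 19)/((k + 6)*(-4*k**2 + 14*k + 5)).
Factor: A=k + 2; B=k + 6; C=k**2 - 7*k/2 - 5/4.
Key eq: (k + 2)·f(k+1) = (k + 5)·f(k) + (k**2 - 7*k/2 - 5/4).
d = 3 from the (1,1,2) case.
Coefficient equations give f(k) = k*(k**2 - 23*k + 2)/32.
Then R = B(k−1)f/C = k*(k + 5)*(k**2 - 23*k + 2)/(8*(4*k**2 - 14*k - 5)), so s_k = R(k)·t_k = k*(-k**2 + 23*k - 2)/(8*(k + 2)*(k + 3)*(k + 4)).
Δs = (-4*k**2 + 14*k + 5)/(k**4 + 14*k**3 + 71*k**2 + 154*k + 120), as required.
s_(n+1) = (-n**3 + 20*n**2 + 41*n + 20)/(8*(n**3 + 12*n**2 + 47*n + 60)) and s_(2) = 1/12, so S(n) = (-5*n**3 + 36*n**2 + 29*n - 60)/(24*(n**3 + 12*n**2 + 47*n + 60)).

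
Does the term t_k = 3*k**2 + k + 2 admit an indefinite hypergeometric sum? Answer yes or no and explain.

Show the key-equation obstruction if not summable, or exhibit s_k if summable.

The ratio is (k + 3*(k + 1)**2 + 3)/(3*k**2 + k + 2).
Factor: A=1; B=1; C=k**2 + k/3 + 2/3.
Set up (1)·f(k+1) − (1)·f(k) − (k**2 + k/3 + 2/3) = 0.
deg f ≤ 3 (via 0,0,2).
Solving with deg f ≤ 3: f(k) = k*(k**2 - k + 2)/3.
R(k) = B(k−1)·f(k)/C(k) = k*(k**2 - k + 2)/(3*k**2 + k + 2); s_k = R·t_k = k*(k**2 - k + 2).
Δs = 3*k**2 + k + 2, as required.

Yes. s_k = k*(k**2 - k + 2).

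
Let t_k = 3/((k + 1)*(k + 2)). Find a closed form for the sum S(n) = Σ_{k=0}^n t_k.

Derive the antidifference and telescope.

Step 1: r(k) = (k + 1)/(k + 3).
A = k + 1, B = k + 3, C = 1.
Set up (k + 1)·f(k+1) − (k + 2)·f(k) − (1) = 0.
From deg A=1, deg B=1, deg C=0: d=1.
Coefficient equations give f(k) = k.
Certificate R = B(k−1)f/C = k*(k + 2) gives s_k = 3*k/(k + 1).
s_(k+1) − s_k = 3/(k**2 + 3*k + 2) = t_k.
Σ_(k=0)^n t_k = s_(n+1) − s_(0) = (3*(n + 1)/(n + 2)) − (0), i.e. 3*(n + 1)/(n + 2).

S(n) = 3*(n + 1)/(n + 2)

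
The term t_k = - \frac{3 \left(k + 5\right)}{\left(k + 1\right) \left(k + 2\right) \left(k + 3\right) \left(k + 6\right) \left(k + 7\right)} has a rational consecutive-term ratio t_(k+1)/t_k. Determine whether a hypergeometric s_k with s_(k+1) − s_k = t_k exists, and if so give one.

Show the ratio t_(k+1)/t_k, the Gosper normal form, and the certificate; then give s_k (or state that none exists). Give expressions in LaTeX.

s_k = \frac{k \left(- k^{2} - 9 k - 20\right)}{12 \left(k^{3} + 9 k^{2} + 20 k + 12\right)}

Step 1: r(k) = (k + 1)*(k + 6)**2/((k + 4)*(k + 5)*(k + 8)).
Gosper form: A/B · C(k+1)/C(k) with A=k + 1, B=k + 8, C=k**3 + 14*k**2 + 65*k + 100.
Set up (k + 1)·f(k+1) − (k + 7)·f(k) − (k**3 + 14*k**2 + 65*k + 100) = 0.
From deg A=1, deg B=1, deg C=3: d=6.
Solve for f: f(k) = k*(k + 3)*(k + 4)**2*(k + 5)**2/36 (degree 6 ≤ 6).
Get s_k = R·t_k = k*(-k**2 - 9*k - 20)/(12*(k**3 + 9*k**2 + 20*k + 12)) with R(k) = B(k−1)f(k)/C(k) = k*(k + 3)*(k + 4)*(k + 7)/36.
Check: Δs_k = 3*(-k - 5)/(k**5 + 19*k**4 + 131*k**3 + 401*k**2 + 540*k + 252). ✓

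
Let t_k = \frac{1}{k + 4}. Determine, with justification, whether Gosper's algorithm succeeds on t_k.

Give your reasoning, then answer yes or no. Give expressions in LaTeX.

No — key equation has no polynomial f.

t_(k+1)/t_k = (k + 4)/(k + 5).
So A=k + 4 and B=k + 5, with C=1.
Set up (k + 4)·f(k+1) − (k + 4)·f(k) − (1) = 0.
d = 0 from the (1,1,0) case.
Put f(k) = c0: A·f(k+1) − B(k−1)·f(k) − C = -1; need -1 = 0 — inconsistent ⇒ no f, not summable.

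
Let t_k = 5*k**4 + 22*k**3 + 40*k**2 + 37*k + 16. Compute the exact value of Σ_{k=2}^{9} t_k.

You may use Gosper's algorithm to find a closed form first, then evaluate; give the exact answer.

Σ = 134304

t_(k+1)/t_k = (5*k**4 + 42*k**3 + 136*k**2 + 203*k + 120)/(5*k**4 + 22*k**3 + 40*k**2 + 37*k + 16).
Gosper form: A/B · C(k+1)/C(k) with A=1, B=1, C=k**4 + 22*k**3/5 + 8*k**2 + 37*k/5 + 16/5.
Key eq: (1)·f(k+1) = (1)·f(k) + (k**4 + 22*k**3/5 + 8*k**2 + 37*k/5 + 16/5).
Degrees (0,0,4) ⇒ d ≤ 5.
Solving with deg f ≤ 5: f(k) = k*(k**4 + 3*k**3 + 4*k**2 + 4*k + 4)/5.
Then R = B(k−1)f/C = k*(k**4 + 3*k**3 + 4*k**2 + 4*k + 4)/(5*k**4 + 22*k**3 + 40*k**2 + 37*k + 16), so s_k = R(k)·t_k = k*(k**4 + 3*k**3 + 4*k**2 + 4*k + 4).
Verify: 5*k**4 + 22*k**3 + 40*k**2 + 37*k + 16 matches t_k.
Evaluate s at k=10 and k=2: 134440 and 136; difference 134304.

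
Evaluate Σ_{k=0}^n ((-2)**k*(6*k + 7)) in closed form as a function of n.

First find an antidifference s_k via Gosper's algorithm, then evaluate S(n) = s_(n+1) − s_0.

Step 1: r(k) = 2*(-6*k - 13)/(6*k + 7).
Take A(k)=-2, B(k)=1, C(k)=k + 7/6.
f must satisfy (-2)·f(k+1) − (1)·f(k) = k + 7/6.
deg f ≤ 1 (via 0,0,1).
A polynomial solution: f(k) = -(2*k + 1)/6.
So s_k = (B(k−1)f/C)·t_k = (-(2*k + 1)/(6*k + 7))·t_k = (-2)**k*(-2*k - 1).
Verify: (-2)**k*(6*k + 7) matches t_k.
Σ_(k=0)^n t_k = s_(n+1) − s_(0) = (2*(-2)**n*(2*n + 3)) − (-1), i.e. 4*(-2)**n*n + 6*(-2)**n + 1.

S(n) = 4*(-2)**n*n + 6*(-2)**n + 1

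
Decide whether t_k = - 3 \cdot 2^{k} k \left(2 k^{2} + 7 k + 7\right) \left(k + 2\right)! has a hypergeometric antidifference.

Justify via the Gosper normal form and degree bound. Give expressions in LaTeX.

Compute t_(k+1)/t_k: get 2*(k + 1)*(k + 3)*(7*k + 2*(k + 1)**2 + 14)/(k*(2*k**2 + 7*k + 7)).
Take A(k)=2*k + 6, B(k)=1, C(k)=k**3 + 7*k**2/2 + 7*k/2.
Set up (2*k + 6)·f(k+1) − (1)·f(k) − (k**3 + 7*k**2/2 + 7*k/2) = 0.
From deg A=1, deg B=0, deg C=3: d=2.
Match coefficients ⇒ f(k) = k*(k - 1)/2.
Certificate R = B(k−1)f/C = (k - 1)/(2*k**2 + 7*k + 7) gives s_k = -3*2**k*k*(k - 1)*factorial(k + 2).
Verify: -3*2**k*k*(2*k**2 + 7*k + 7)*factorial(k + 2) matches t_k.

Yes. s_k = - 3 \cdot 2^{k} k \left(k - 1\right) \left(k + 2\right)!.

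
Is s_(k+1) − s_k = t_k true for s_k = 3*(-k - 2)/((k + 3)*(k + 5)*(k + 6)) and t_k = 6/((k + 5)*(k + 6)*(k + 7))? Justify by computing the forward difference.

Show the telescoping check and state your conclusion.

s_(k+1) = 3*(-k - 3)/((k + 4)*(k + 6)*(k + 7))
s_(k+1) − s_k = 3*(2*k**2 + 11*k + 11)/(k**5 + 25*k**4 + 245*k**3 + 1175*k**2 + 2754*k + 2520)
(s_(k+1) − s_k) − t_k = 3*(-3*k - 13)/(k**5 + 25*k**4 + 245*k**3 + 1175*k**2 + 2754*k + 2520)

Invalid: residual 3*(-3*k - 13)/(k**5 + 25*k**4 + 245*k**3 + 1175*k**2 + 2754*k + 2520) ≠ 0.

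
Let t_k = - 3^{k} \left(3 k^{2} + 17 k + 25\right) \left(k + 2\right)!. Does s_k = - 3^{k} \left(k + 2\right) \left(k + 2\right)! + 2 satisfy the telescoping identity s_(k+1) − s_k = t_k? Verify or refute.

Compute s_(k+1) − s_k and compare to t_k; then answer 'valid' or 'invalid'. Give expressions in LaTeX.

s_(k+1) = -3**(k + 1)*(k + 3)*factorial(k + 3) + 2
s_(k+1) − s_k = -3**k*(3*k**2 + 17*k + 25)*factorial(k + 2)
(s_(k+1) − s_k) − t_k = 0

Valid — Δs_k = t_k.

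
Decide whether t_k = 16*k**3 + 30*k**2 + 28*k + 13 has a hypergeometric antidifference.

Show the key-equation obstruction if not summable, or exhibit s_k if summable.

Ratio r(k) = (16*k**3 + 78*k**2 + 136*k + 87)/(16*k**3 + 30*k**2 + 28*k + 13).
Normal form (A,B,C) = (1, 1, k**3 + 15*k**2/8 + 7*k/4 + 13/16).
Need (1)·f(k+1) − (1)·f(k) = k**3 + 15*k**2/8 + 7*k/4 + 13/16.
Degrees (0,0,3) ⇒ d ≤ 4.
Match coefficients ⇒ f(k) = k*(4*k**3 + 2*k**2 + 3*k + 4)/16.
Certificate R = B(k−1)f/C = k*(4*k**3 + 2*k**2 + 3*k + 4)/(16*k**3 + 30*k**2 + 28*k + 13) gives s_k = k*(4*k**3 + 2*k**2 + 3*k + 4).
Check: Δs_k = 16*k**3 + 30*k**2 + 28*k + 13. ✓

Yes. s_k = k*(4*k**3 + 2*k**2 + 3*k + 4).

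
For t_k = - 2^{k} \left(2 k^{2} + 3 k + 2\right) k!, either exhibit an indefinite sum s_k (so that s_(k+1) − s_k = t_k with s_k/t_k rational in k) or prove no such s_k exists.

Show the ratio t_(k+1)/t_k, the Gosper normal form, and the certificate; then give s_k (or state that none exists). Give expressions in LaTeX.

Compute t_(k+1)/t_k: get 2*(2*k**3 + 9*k**2 + 14*k + 7)/(2*k**2 + 3*k + 2).
Factor: A=2*k + 2; B=1; C=k**2 + 3*k/2 + 1.
Key eq: (2*k + 2)·f(k+1) = (1)·f(k) + (k**2 + 3*k/2 + 1).
deg f ≤ 1 (via 1,0,2).
Match coefficients ⇒ f(k) = k/2.
Get s_k = R·t_k = -2**k*k*factorial(k) with R(k) = B(k−1)f(k)/C(k) = k/(2*k**2 + 3*k + 2).
Check: Δs_k = -2**k*(2*k**2 + 3*k + 2)*factorial(k). ✓

s_k = - 2^{k} k k!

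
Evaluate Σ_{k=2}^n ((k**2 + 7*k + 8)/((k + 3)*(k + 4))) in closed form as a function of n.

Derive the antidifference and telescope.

S(n) = (5*n**2 + 11*n - 16)/(5*(n + 4))

Ratio r(k) = (k + 3)*(7*k + (k + 1)**2 + 15)/((k + 5)*(k**2 + 7*k + 8)).
A = k + 3, B = k + 5, C = k**2 + 7*k + 8.
Need (k + 3)·f(k+1) − (k + 4)·f(k) = k**2 + 7*k + 8.
d = 2 from the (1,1,2) case.
A polynomial solution: f(k) = k*(3*k + 5)/3.
Then R = B(k−1)f/C = k*(k + 4)*(3*k + 5)/(3*(k**2 + 7*k + 8)), so s_k = R(k)·t_k = k*(3*k + 5)/(3*(k + 3)).
s_(k+1) − s_k = (k**2 + 7*k + 8)/(k**2 + 7*k + 12) = t_k.
s_(n+1) = (3*n**2 + 11*n + 8)/(3*(n + 4)) and s_(2) = 22/15, so S(n) = (5*n**2 + 11*n - 16)/(5*(n + 4)).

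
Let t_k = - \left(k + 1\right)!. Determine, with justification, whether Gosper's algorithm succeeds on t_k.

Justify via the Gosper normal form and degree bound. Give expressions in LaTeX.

The ratio is k + 2.
A = k + 2, B = 1, C = 1.
Set up (k + 2)·f(k+1) − (1)·f(k) − (1) = 0.
Degrees (1,0,0) ⇒ d ≤ -1.
Negative degree bound (-1): no f exists, t_k not Gosper-summable.

No. Not Gosper-summable.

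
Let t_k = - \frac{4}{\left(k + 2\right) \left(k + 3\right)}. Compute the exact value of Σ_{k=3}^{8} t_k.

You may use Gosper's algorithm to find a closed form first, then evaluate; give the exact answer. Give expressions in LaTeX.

Ratio r(k) = (k + 2)/(k + 4).
So A=k + 2 and B=k + 4, with C=1.
Solve (k + 2)·f(k+1) − (k + 3)·f(k) = 1.
Degrees (1,1,0) ⇒ d ≤ 1.
Solve for f: f(k) = k/2 (degree 1 ≤ 1).
So s_k = (B(k−1)f/C)·t_k = (k*(k + 3)/2)·t_k = -2*k/(k + 2).
Δs = -4/(k**2 + 5*k + 6), as required.
Σ_(k=3)^(8) t_k = s_(9) − s_(3) = -18/11 − (-6/5) = -24/55.

Σ = -24/55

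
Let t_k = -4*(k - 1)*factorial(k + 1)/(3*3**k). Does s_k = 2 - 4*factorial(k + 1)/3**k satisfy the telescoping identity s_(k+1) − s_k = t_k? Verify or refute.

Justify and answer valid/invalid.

Valid: the claim telescopes to t_k.

s_(k+1) = -4*3**(-k - 1)*factorial(k + 2) + 2
s_(k+1) − s_k = -4*(k - 1)*factorial(k + 1)/(3*3**k)
(s_(k+1) − s_k) − t_k = 0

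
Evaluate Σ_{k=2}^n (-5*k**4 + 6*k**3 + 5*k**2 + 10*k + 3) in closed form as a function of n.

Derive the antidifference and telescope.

S(n) = -n**5 - n**4 + 3*n**3 + 9*n**2 + 9*n - 19

The ratio is (5*k**4 + 14*k**3 + 7*k**2 - 18*k - 19)/(5*k**4 - 6*k**3 - 5*k**2 - 10*k - 3).
Normal form (A,B,C) = (1, 1, k**4 - 6*k**3/5 - k**2 - 2*k - 3/5).
f must satisfy (1)·f(k+1) − (1)·f(k) = k**4 - 6*k**3/5 - k**2 - 2*k - 3/5.
deg f ≤ 5 (via 0,0,4).
Match coefficients ⇒ f(k) = k*(k**4 - 4*k**3 + 3*k**2 - 4*k + 1)/5.
So s_k = (B(k−1)f/C)·t_k = (k*(k**4 - 4*k**3 + 3*k**2 - 4*k + 1)/(5*k**4 - 6*k**3 - 5*k**2 - 10*k - 3))·t_k = k*(-k**4 + 4*k**3 - 3*k**2 + 4*k - 1).
Check: Δs_k = -5*k**4 + 6*k**3 + 5*k**2 + 10*k + 3. ✓
Σ_(k=2)^n t_k = s_(n+1) − s_(2) = (-n**5 - n**4 + 3*n**3 + 9*n**2 + 9*n + 3) − (22), i.e. -n**5 - n**4 + 3*n**3 + 9*n**2 + 9*n - 19.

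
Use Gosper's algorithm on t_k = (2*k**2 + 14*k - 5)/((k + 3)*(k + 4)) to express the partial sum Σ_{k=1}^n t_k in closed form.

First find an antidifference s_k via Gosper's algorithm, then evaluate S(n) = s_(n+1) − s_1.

S(n) = n*(8*n + 3)/(4*(n + 4))

t_(k+1)/t_k = (k + 3)*(14*k + 2*(k + 1)**2 + 9)/((k + 5)*(2*k**2 + 14*k - 5)).
A = k + 3, B = k + 5, C = k**2 + 7*k - 5/2.
Need (k + 3)·f(k+1) − (k + 4)·f(k) = k**2 + 7*k - 5/2.
Bound: deg f ≤ 2.
A polynomial solution: f(k) = k*(6*k - 11)/6.
Then R = B(k−1)f/C = k*(k + 4)*(6*k - 11)/(3*(2*k**2 + 14*k - 5)), so s_k = R(k)·t_k = k*(6*k - 11)/(3*(k + 3)).
Δs = (2*k**2 + 14*k - 5)/(k**2 + 7*k + 12), as required.
Σ_(k=1)^n t_k = s_(n+1) − s_(1) = ((6*n**2 + n - 5)/(3*(n + 4))) − (-5/12), i.e. n*(8*n + 3)/(4*(n + 4)).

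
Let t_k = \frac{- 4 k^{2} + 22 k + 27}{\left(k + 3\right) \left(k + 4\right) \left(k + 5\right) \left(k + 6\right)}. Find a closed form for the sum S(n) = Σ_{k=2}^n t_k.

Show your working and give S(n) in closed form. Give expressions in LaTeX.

t_(k+1)/t_k = (k + 3)*(22*k - 4*(k + 1)**2 + 49)/((k + 7)*(-4*k**2 + 22*k + 27)).
A = k + 3, B = k + 7, C = k**2 - 11*k/2 - 27/4.
f must satisfy (k + 3)·f(k+1) − (k + 6)·f(k) = k**2 - 11*k/2 - 27/4.
From deg A=1, deg B=1, deg C=2: d=3.
Coefficient equations give f(k) = -k*(k**2 + 132*k + 137)/120.
So s_k = (B(k−1)f/C)·t_k = (-k*(k + 6)*(k**2 + 132*k + 137)/(30*(4*k**2 - 22*k - 27)))·t_k = k*(k**2 + 132*k + 137)/(30*(k + 3)*(k + 4)*(k + 5)).
Δs = (-4*k**2 + 22*k + 27)/(k**4 + 18*k**3 + 119*k**2 + 342*k + 360), as required.
Σ_(k=2)^n t_k = s_(n+1) − s_(2) = ((n**3 + 135*n**2 + 404*n + 270)/(30*(n**3 + 15*n**2 + 74*n + 120))) − (9/70), i.e. (-2*n**3 + 54*n**2 + 83*n - 135)/(21*(n**3 + 15*n**2 + 74*n + 120)).

S(n) = \frac{- 2 n^{3} + 54 n^{2} + 83 n - 135}{21 \left(n^{3} + 15 n^{2} + 74 n + 120\right)}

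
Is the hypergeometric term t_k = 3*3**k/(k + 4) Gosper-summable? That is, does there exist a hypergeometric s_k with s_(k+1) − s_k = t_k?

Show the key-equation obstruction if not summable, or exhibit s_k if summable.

r(k) = 3*(k + 4)/(k + 5) after simplifying.
So A=3*k + 12 and B=k + 5, with C=1.
Key eq: (3*k + 12)·f(k+1) = (k + 4)·f(k) + (1).
Degrees (1,1,0) ⇒ d ≤ -1.
deg f ≤ -1 is impossible — no certificate.

No; the degree bound rules out any f.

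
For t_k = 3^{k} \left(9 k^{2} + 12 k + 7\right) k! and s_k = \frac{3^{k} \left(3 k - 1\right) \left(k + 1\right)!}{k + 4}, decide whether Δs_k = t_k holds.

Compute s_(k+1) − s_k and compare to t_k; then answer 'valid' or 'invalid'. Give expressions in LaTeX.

Invalid: residual - \frac{3^{k + 1} \left(9 k^{3} + 48 k^{2} + 52 k + 29\right) k!}{\left(k + 4\right) \left(k + 5\right)} ≠ 0.

s_(k+1) = 3**(k + 1)*(3*k + 2)*factorial(k + 2)/(k + 5)
s_(k+1) − s_k = 3**k*(9*k**3 + 57*k**2 + 94*k + 53)*factorial(k + 1)/((k + 4)*(k + 5))
(s_(k+1) − s_k) − t_k = -3**(k + 1)*(9*k**3 + 48*k**2 + 52*k + 29)*factorial(k)/((k + 4)*(k + 5))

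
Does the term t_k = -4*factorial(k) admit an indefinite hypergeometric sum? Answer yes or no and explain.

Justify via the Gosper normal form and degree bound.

No. Not Gosper-summable.

Step 1: r(k) = k + 1.
Gosper form: A/B · C(k+1)/C(k) with A=k + 1, B=1, C=1.
Set up (k + 1)·f(k+1) − (1)·f(k) − (1) = 0.
Degrees (1,0,0) ⇒ d ≤ -1.
Bound -1 < 0, so the key equation has no polynomial solution.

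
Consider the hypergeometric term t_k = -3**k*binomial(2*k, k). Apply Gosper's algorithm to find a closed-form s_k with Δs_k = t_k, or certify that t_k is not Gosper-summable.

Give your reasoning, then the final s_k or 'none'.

r(k) = 6*(2*k + 1)/(k + 1) after simplifying.
Normal form (A,B,C) = (12*k + 6, k + 1, 1).
f must satisfy (12*k + 6)·f(k+1) − (k)·f(k) = 1.
Degrees (1,1,0) ⇒ d ≤ -1.
d = -1 < 0 ⇒ no nonzero polynomial f; not summable.

no hypergeometric antidifference exists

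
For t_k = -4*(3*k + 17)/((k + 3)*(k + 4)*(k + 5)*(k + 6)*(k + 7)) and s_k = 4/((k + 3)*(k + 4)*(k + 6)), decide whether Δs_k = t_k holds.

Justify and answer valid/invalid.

s_(k+1) = 4/((k + 4)*(k + 5)*(k + 7))
s_(k+1) − s_k = 4*(-3*k - 17)/(k**5 + 25*k**4 + 245*k**3 + 1175*k**2 + 2754*k + 2520)
(s_(k+1) − s_k) − t_k = 0

Valid: the claim telescopes to t_k.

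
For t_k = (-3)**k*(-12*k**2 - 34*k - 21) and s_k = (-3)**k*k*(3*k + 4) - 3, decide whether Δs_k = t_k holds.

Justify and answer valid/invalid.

Valid — Δs_k = t_k.

s_(k+1) = -3*(-3)**k*(k + 1)*(3*k + 7) - 3
s_(k+1) − s_k = (-3)**k*(-12*k**2 - 34*k - 21)
(s_(k+1) − s_k) − t_k = 0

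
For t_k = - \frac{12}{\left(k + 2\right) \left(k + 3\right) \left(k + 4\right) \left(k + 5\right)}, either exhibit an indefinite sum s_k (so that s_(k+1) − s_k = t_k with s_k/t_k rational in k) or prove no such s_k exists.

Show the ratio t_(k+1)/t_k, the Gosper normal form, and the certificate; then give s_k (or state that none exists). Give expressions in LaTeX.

r(k) = (k + 2)/(k + 6) after simplifying.
Gosper form: A/B · C(k+1)/C(k) with A=k + 2, B=k + 6, C=1.
Key eq: (k + 2)·f(k+1) = (k + 5)·f(k) + (1).
deg f ≤ 3 (via 1,1,0).
Coefficient equations give f(k) = k*(k**2 + 9*k + 26)/72.
Certificate R = B(k−1)f/C = k*(k + 5)*(k**2 + 9*k + 26)/72 gives s_k = k*(-k**2 - 9*k - 26)/(6*(k + 2)*(k + 3)*(k + 4)).
Verify: -12/(k**4 + 14*k**3 + 71*k**2 + 154*k + 120) matches t_k.

s_k = \frac{k \left(- k^{2} - 9 k - 26\right)}{6 \left(k + 2\right) \left(k + 3\right) \left(k + 4\right)}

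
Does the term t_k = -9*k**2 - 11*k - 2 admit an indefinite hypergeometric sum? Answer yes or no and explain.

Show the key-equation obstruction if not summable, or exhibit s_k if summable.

r(k) = (9*k**2 + 29*k + 22)/(9*k**2 + 11*k + 2) after simplifying.
Factor: A=1; B=1; C=k**2 + 11*k/9 + 2/9.
f must satisfy (1)·f(k+1) − (1)·f(k) = k**2 + 11*k/9 + 2/9.
deg f ≤ 3 (via 0,0,2).
Match coefficients ⇒ f(k) = k*(k + 1)*(3*k - 2)/9.
Certificate R = B(k−1)f/C = k*(3*k - 2)/(9*k + 2) gives s_k = k*(-3*k**2 - k + 2).
Verify: -9*k**2 - 11*k - 2 matches t_k.

Yes. s_k = k*(-3*k**2 - k + 2).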